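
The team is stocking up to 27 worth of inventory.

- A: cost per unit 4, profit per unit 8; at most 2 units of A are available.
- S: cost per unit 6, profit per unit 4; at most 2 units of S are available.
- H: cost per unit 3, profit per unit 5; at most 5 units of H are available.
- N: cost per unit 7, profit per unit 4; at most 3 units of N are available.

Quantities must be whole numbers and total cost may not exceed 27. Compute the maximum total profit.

41

2×A and 5×H: cost 23 ≤ 27, profit 2·8 + 5·5 = 41.
2×A, 4×H, and 1×N: cost 27 ≤ 27, profit 2·8 + 4·5 + 1·4 = 40.
Best is 41.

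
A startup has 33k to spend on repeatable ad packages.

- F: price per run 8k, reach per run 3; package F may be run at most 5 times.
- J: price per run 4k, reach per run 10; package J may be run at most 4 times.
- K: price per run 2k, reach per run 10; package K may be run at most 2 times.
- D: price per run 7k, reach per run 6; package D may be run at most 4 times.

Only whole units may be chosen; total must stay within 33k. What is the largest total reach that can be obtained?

66

Take 4×J, 2×K, and 1×D: price 27 ≤ 33, reach 4·10 + 2·10 + 1·6 = 66.
K has the best ratio (10/2) and is taken to its limit of 2; remaining capacity is filled optimally with the others.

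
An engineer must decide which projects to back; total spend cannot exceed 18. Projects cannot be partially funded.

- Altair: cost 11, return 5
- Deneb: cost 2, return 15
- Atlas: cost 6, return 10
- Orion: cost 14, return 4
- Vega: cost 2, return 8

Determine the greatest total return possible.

This is a 0-1 knapsack instance.
Altair + Deneb + Vega: cost 11 + 2 + 2 = 15 ≤ 18, return 5 + 15 + 8 = 28.
Deneb + Atlas + Vega: cost 2 + 6 + 2 = 10 ≤ 18, return 15 + 10 + 8 = 33.
Best is Deneb, Atlas, and Vega with total return 33.

33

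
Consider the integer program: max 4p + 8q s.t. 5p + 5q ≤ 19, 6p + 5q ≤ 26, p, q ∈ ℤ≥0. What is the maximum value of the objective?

(p,q)=(0,3): 5·0+5·3=15≤19, 6·0+5·3=15≤26, objective 24.
(p,q)=(1,2): 5·1+5·2=15≤19, 6·1+5·2=16≤26, objective 20.
The best lattice point is (0,3), giving 24.

24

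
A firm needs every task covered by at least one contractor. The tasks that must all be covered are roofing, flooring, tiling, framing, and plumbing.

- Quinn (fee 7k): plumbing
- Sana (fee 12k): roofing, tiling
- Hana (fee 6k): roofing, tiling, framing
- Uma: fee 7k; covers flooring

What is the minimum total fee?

20

Choose Quinn, Hana, and Uma: together they cover roofing, flooring, tiling, framing, plumbing — every task.
Total fee: 7 + 6 + 7 = 20.
No cover costs less than 20.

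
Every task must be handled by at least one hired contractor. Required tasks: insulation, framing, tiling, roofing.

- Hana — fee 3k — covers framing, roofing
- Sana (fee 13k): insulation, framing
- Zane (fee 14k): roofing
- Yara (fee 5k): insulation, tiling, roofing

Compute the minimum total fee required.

Choose Hana and Yara: together they cover insulation, framing, tiling, roofing — every task.
Total fee: 3 + 5 = 8.
No cover costs less than 8.

8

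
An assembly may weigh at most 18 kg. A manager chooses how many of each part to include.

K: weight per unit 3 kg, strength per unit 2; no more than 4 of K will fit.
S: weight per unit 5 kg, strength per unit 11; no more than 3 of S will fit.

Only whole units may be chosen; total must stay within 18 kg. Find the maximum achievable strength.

35

Take 1×K and 3×S: weight 18 ≤ 18, strength 1·2 + 3·11 = 35.
S has the best ratio (11/5) and is taken to its limit of 3; remaining capacity is filled optimally with the others.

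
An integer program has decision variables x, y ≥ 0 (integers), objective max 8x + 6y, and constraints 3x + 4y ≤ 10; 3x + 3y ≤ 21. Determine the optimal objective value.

24

The continuous relaxation peaks at (3.33, 0) with value 26.67; rounding to a feasible lattice point costs some objective.
(x,y)=(3,0): 3·3+4·0=9≤10, 3·3+3·0=9≤21, objective 24.
(x,y)=(2,1): 3·2+4·1=10≤10, 3·2+3·1=9≤21, objective 22.
(x,y)=(2,0): 3·2+4·0=6≤10, 3·2+3·0=6≤21, objective 16.
The best lattice point is (3,0), giving 24.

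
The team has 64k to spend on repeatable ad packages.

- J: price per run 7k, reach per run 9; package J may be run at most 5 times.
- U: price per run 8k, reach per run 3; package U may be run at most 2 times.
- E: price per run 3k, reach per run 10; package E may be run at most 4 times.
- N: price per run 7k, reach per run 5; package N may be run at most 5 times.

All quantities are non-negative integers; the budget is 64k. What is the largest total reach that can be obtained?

95

E has the best ratio (10/3); taking only E gives at most 4×10 = 40 (stopped by the supply cap of 4).
Mixing does better — 5×J, 4×E, and 2×N: price 61 ≤ 64, reach 5·9 + 4·10 + 2·5 = 95.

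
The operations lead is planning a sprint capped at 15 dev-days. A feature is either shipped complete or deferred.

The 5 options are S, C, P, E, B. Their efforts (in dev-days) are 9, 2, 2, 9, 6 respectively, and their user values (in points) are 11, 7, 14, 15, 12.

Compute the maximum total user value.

Treat it as a binary knapsack problem.
Allowing fractional choices, the relaxed optimum would be about 41.3, but features are indivisible.
C + P + B: effort 2 + 2 + 6 = 10 ≤ 15, user value 7 + 14 + 12 = 33.
C + P + E: effort 2 + 2 + 9 = 13 ≤ 15, user value 7 + 14 + 15 = 36.
S + C + P: effort 9 + 2 + 2 = 13 ≤ 15, user value 11 + 7 + 14 = 32.
Best is C, P, and E with total user value 36.

36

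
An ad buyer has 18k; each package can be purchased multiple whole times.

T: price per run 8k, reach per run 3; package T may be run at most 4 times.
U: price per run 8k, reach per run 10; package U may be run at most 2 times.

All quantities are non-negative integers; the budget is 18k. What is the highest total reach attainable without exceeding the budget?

This is a bounded integer knapsack.
2×U: price 16 ≤ 18, reach 2·10 = 20.
1×T and 1×U: price 16 ≤ 18, reach 1·3 + 1·10 = 13.
Best is 20.

20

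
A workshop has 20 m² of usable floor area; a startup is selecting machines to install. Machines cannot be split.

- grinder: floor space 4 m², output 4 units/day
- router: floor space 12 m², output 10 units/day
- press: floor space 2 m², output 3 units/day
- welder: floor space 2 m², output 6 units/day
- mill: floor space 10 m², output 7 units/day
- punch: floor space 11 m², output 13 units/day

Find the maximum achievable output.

grinder + welder + punch: floor space 4 + 2 + 11 = 17 ≤ 20, output 4 + 6 + 13 = 23.
grinder + press + welder + punch: floor space 4 + 2 + 2 + 11 = 19 ≤ 20, output 4 + 3 + 6 + 13 = 26.
Best is grinder, press, welder, and punch with total output 26.

26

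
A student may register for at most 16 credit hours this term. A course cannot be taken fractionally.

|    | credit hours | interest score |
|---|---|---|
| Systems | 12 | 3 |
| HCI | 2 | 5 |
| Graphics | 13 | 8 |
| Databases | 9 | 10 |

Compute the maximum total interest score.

HCI + Graphics: credit hours 2 + 13 = 15 ≤ 16, interest score 5 + 8 = 13.
HCI + Databases: credit hours 2 + 9 = 11 ≤ 16, interest score 5 + 10 = 15.
Best is HCI and Databases with total interest score 15.

15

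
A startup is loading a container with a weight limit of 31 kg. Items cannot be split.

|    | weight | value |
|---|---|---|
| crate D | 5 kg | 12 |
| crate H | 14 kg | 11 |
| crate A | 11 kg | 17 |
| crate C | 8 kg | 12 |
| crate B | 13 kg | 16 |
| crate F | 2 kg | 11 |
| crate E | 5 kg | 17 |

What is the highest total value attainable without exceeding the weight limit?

Take crate D, crate A, crate C, crate F, and crate E: weight 5 + 11 + 8 + 2 + 5 = 31 ≤ 31, value 12 + 17 + 12 + 11 + 17 = 69.
No other feasible combination does better.

69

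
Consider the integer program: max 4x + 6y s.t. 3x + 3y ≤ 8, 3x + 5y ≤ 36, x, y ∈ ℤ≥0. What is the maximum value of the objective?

Relaxing integrality, the LP optimum is 16.00 at (x,y) = (0, 2.67), which is not an integer point.
(x,y)=(0,2): 3·0+3·2=6≤8, 3·0+5·2=10≤36, objective 12.
(x,y)=(1,1): 3·1+3·1=6≤8, 3·1+5·1=8≤36, objective 10.
(x,y)=(0,1): 3·0+3·1=3≤8, 3·0+5·1=5≤36, objective 6.
The best lattice point is (0,2), giving 12.

12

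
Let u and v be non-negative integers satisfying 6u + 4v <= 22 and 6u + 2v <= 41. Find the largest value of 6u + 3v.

(u,v)=(3,1) is feasible, giving 21.
(u,v)=(3,0) is feasible, giving 18.
(u,v)=(2,2) is feasible, giving 18.
(u,v)=(2,1) is feasible, giving 15.
Maximum is 21 at (u,v)=(3,1).

21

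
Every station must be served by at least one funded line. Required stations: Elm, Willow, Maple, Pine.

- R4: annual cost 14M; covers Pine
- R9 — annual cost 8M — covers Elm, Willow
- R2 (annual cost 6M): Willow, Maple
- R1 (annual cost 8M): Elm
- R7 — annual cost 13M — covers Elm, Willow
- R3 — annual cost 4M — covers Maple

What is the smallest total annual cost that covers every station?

26

This is a weighted set-cover instance.
The greedy cost-per-new-station heuristic would pick R2, R9, and R4 for 28, but a cheaper cover exists.
Choose R4, R9, and R3: together they cover Elm, Willow, Maple, Pine — every station.
Total annual cost: 14 + 8 + 4 = 26.
No cover costs less than 26.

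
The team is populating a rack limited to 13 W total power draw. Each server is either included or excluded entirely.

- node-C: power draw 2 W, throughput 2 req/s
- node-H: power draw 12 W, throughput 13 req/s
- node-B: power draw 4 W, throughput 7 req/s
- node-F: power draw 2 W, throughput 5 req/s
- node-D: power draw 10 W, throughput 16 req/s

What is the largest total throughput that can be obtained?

21

Allowing fractional choices, the relaxed optimum would be about 23.2, but servers are indivisible.
node-D: power draw 10 ≤ 13, throughput 16.
node-F + node-D: power draw 2 + 10 = 12 ≤ 13, throughput 5 + 16 = 21.
node-C + node-D: power draw 2 + 10 = 12 ≤ 13, throughput 2 + 16 = 18.
Best is node-F and node-D with total throughput 21.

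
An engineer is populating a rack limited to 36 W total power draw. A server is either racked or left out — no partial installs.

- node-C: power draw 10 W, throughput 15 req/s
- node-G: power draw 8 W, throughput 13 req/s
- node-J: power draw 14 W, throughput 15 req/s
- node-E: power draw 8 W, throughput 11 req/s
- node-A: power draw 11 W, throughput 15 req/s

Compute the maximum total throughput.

Allowing fractional choices, the relaxed optimum would be about 52.6, but servers are indivisible.
node-C + node-G + node-J: power draw 10 + 8 + 14 = 32 ≤ 36, throughput 15 + 13 + 15 = 43.
node-C + node-G + node-A: power draw 10 + 8 + 11 = 29 ≤ 36, throughput 15 + 13 + 15 = 43.
node-C + node-J + node-A: power draw 10 + 14 + 11 = 35 ≤ 36, throughput 15 + 15 + 15 = 45.
Best is node-C, node-J, and node-A with total throughput 45.

45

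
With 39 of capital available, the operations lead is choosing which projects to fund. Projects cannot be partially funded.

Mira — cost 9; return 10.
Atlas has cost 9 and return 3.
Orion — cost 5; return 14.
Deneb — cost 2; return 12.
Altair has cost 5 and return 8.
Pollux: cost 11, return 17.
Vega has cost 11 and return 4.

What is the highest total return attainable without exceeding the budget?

61

Mira + Orion + Deneb + Pollux + Vega: cost 9 + 5 + 2 + 11 + 11 = 38 ≤ 39, return 10 + 14 + 12 + 17 + 4 = 57.
Mira + Atlas + Orion + Deneb + Pollux: cost 9 + 9 + 5 + 2 + 11 = 36 ≤ 39, return 10 + 3 + 14 + 12 + 17 = 56.
Mira + Orion + Deneb + Altair + Pollux: cost 9 + 5 + 2 + 5 + 11 = 32 ≤ 39, return 10 + 14 + 12 + 8 + 17 = 61.
Best is Mira, Orion, Deneb, Altair, and Pollux with total return 61.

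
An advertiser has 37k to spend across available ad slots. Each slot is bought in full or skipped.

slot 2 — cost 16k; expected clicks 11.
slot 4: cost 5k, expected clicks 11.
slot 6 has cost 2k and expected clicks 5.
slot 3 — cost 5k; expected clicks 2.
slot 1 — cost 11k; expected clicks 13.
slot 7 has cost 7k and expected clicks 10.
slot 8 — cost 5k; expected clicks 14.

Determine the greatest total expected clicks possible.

Allowing fractional choices, the relaxed optimum would be about 57.8, but ad slots are indivisible.
slot 4 + slot 6 + slot 3 + slot 1 + slot 7 + slot 8: cost 5 + 2 + 5 + 11 + 7 + 5 = 35 ≤ 37, expected clicks 11 + 5 + 2 + 13 + 10 + 14 = 55.
slot 4 + slot 6 + slot 1 + slot 7 + slot 8: cost 5 + 2 + 11 + 7 + 5 = 30 ≤ 37, expected clicks 11 + 5 + 13 + 10 + 14 = 53.
Best is slot 4, slot 6, slot 3, slot 1, slot 7, and slot 8 with total expected clicks 55.

55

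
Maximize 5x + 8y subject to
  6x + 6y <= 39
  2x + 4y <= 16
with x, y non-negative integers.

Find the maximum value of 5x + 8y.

36

(x,y)=(4,2): 6·4+6·2=36≤39, 2·4+4·2=16≤16, objective 36.
(x,y)=(5,1): 6·5+6·1=36≤39, 2·5+4·1=14≤16, objective 33.
No feasible integer point exceeds 36.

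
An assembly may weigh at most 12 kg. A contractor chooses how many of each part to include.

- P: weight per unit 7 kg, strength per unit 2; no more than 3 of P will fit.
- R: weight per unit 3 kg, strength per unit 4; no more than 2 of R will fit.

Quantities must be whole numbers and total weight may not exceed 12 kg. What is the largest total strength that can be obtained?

1×P and 1×R: weight 10 ≤ 12, strength 1·2 + 1·4 = 6.
2×R: weight 6 ≤ 12, strength 2·4 = 8.
Best is 8.

8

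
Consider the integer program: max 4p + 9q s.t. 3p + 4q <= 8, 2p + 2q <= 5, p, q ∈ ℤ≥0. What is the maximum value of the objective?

18

(p,q)=(0,2): 3·0+4·2=8≤8, 2·0+2·2=4≤5, objective 18.
(p,q)=(1,1): 3·1+4·1=7≤8, 2·1+2·1=4≤5, objective 13.
Maximum is 18 at (p,q)=(0,2).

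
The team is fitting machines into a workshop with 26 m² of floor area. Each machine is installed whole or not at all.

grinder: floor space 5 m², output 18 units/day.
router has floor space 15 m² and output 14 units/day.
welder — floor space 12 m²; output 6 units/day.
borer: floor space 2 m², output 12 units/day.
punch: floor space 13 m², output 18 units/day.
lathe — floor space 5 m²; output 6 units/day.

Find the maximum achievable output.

grinder + borer + punch + lathe: floor space 5 + 2 + 13 + 5 = 25 ≤ 26, output 18 + 12 + 18 + 6 = 54.
grinder + borer + punch: floor space 5 + 2 + 13 = 20 ≤ 26, output 18 + 12 + 18 = 48.
Best is grinder, borer, punch, and lathe with total output 54.

54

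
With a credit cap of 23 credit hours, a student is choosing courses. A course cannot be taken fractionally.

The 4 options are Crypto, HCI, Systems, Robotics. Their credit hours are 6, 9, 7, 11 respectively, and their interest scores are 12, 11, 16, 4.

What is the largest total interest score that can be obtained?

39

Treat it as a binary knapsack problem.
Allowing fractional choices, the relaxed optimum would be about 39.4, but courses are indivisible.
Crypto + Systems: credit hours 6 + 7 = 13 ≤ 23, interest score 12 + 16 = 28.
Crypto + HCI + Systems: credit hours 6 + 9 + 7 = 22 ≤ 23, interest score 12 + 11 + 16 = 39.
HCI + Systems: credit hours 9 + 7 = 16 ≤ 23, interest score 11 + 16 = 27.
Best is Crypto, HCI, and Systems with total interest score 39.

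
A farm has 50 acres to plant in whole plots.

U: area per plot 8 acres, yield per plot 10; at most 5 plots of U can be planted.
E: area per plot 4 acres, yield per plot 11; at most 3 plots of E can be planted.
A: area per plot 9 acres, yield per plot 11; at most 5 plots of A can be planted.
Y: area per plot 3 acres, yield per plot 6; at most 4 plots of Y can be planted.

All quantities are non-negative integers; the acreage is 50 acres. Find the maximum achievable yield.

Take 1×U, 3×E, 2×A, and 4×Y: area 50 ≤ 50, yield 1·10 + 3·11 + 2·11 + 4·6 = 89.
E has the best ratio (11/4) and is taken to its limit of 3; remaining capacity is filled optimally with the others.

89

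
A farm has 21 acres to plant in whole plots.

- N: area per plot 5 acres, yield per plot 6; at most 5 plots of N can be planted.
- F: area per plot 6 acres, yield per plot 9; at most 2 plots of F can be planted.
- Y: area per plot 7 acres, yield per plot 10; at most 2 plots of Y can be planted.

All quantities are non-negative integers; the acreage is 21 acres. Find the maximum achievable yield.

This is a bounded integer knapsack.
F has the best ratio (9/6); taking only F gives at most 2×9 = 18 (stopped by the supply cap of 2).
Mixing does better — 1×F and 2×Y: area 20 ≤ 21, yield 1·9 + 2·10 = 29.

29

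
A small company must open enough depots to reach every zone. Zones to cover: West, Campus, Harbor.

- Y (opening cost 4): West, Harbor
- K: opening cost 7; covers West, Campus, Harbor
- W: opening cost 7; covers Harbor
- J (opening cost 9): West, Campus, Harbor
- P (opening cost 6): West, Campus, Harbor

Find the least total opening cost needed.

The greedy cost-per-new-zone heuristic would pick Y and P for 10, but a cheaper cover exists.
P alone covers West, Campus, Harbor — every zone.
Total opening cost: 6.
No cover costs less than 6.

6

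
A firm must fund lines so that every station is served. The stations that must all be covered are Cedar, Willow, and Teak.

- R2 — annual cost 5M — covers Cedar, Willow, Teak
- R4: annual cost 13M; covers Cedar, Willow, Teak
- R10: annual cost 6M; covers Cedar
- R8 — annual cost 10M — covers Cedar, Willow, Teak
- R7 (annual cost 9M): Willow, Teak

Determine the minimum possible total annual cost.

This is a weighted set-cover instance.
R2 alone covers Cedar, Willow, Teak — every station.
Total annual cost: 5.
No cover costs less than 5.

5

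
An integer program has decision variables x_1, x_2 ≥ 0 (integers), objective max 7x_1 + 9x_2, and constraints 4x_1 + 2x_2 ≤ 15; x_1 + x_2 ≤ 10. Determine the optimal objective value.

63

(x_1,x_2)=(0,7) is feasible, giving 63.
(x_1,x_2)=(0,6) is feasible, giving 54.
The best lattice point is (0,7), giving 63.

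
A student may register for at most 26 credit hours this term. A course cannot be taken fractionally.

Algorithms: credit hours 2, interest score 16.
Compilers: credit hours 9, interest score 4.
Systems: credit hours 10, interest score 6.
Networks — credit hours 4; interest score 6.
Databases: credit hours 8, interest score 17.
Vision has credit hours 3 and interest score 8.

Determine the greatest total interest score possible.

51

Allowing fractional choices, the relaxed optimum would be about 52.4, but courses are indivisible.
Algorithms + Compilers + Networks + Databases + Vision: credit hours 2 + 9 + 4 + 8 + 3 = 26 ≤ 26, interest score 16 + 4 + 6 + 17 + 8 = 51.
Algorithms + Networks + Databases + Vision: credit hours 2 + 4 + 8 + 3 = 17 ≤ 26, interest score 16 + 6 + 17 + 8 = 47.
Best is Algorithms, Compilers, Networks, Databases, and Vision with total interest score 51.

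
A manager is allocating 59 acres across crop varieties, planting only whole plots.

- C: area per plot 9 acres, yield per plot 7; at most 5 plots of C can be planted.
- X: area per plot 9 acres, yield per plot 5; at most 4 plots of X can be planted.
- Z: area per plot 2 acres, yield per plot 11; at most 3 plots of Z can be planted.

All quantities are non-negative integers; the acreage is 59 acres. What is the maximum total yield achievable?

68

4×C, 1×X, and 3×Z: area 51 ≤ 59, yield 4·7 + 1·5 + 3·11 = 66.
5×C and 3×Z: area 51 ≤ 59, yield 5·7 + 3·11 = 68.
Best is 68.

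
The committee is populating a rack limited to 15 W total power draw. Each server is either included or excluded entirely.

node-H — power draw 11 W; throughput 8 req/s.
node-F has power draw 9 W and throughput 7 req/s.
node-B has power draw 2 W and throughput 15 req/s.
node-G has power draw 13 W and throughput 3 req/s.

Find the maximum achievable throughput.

Allowing fractional choices, the relaxed optimum would be about 24.9, but servers are indivisible.
node-B + node-G: power draw 2 + 13 = 15 ≤ 15, throughput 15 + 3 = 18.
node-F + node-B: power draw 9 + 2 = 11 ≤ 15, throughput 7 + 15 = 22.
node-H + node-B: power draw 11 + 2 = 13 ≤ 15, throughput 8 + 15 = 23.
Best is node-H and node-B with total throughput 23.

23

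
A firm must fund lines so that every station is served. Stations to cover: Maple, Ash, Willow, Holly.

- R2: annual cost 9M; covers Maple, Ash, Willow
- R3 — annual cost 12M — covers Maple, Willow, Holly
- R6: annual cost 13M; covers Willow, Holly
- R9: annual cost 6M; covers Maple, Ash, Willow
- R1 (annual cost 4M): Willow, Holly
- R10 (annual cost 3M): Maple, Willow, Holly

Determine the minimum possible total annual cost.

9

This is an integer covering problem.
Choose R9 and R10: together they cover Maple, Ash, Willow, Holly — every station.
Total annual cost: 6 + 3 = 9.
No cover costs less than 9.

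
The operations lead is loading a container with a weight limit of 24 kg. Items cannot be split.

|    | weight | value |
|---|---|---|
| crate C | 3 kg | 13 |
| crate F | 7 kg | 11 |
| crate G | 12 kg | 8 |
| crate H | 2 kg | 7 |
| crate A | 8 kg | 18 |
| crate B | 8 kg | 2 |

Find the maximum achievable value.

crate C + crate F + crate A: weight 3 + 7 + 8 = 18 ≤ 24, value 13 + 11 + 18 = 42.
crate C + crate F + crate H + crate A: weight 3 + 7 + 2 + 8 = 20 ≤ 24, value 13 + 11 + 7 + 18 = 49.
Best is crate C, crate F, crate H, and crate A with total value 49.

49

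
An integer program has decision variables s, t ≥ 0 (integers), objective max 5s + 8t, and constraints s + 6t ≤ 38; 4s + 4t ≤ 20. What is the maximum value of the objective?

40

(s,t)=(0,5): 1·0+6·5=30≤38, 4·0+4·5=20≤20, objective 40.
(s,t)=(1,4): 1·1+6·4=25≤38, 4·1+4·4=20≤20, objective 37.
Maximum is 40 at (s,t)=(0,5).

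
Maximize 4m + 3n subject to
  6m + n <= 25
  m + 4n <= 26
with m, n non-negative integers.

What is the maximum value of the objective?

27

(m,n)=(3,5): 6·3+1·5=23≤25, 1·3+4·5=23≤26, objective 27.
(m,n)=(2,6): 6·2+1·6=18≤25, 1·2+4·6=26≤26, objective 26.
(m,n)=(3,4): 6·3+1·4=22≤25, 1·3+4·4=19≤26, objective 24.
Maximum is 27 at (m,n)=(3,5).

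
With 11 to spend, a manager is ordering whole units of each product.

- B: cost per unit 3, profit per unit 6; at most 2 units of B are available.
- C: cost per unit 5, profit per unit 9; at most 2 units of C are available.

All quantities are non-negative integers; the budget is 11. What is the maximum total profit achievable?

21

2×C: cost 10 ≤ 11, profit 2·9 = 18.
2×B and 1×C: cost 11 ≤ 11, profit 2·6 + 1·9 = 21.
Best is 21.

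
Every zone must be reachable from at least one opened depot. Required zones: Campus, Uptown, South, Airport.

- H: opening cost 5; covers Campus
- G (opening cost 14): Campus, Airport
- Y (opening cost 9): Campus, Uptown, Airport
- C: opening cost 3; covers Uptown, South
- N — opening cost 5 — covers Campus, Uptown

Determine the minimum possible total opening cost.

This is an integer covering problem.
Choose Y and C: together they cover Campus, Uptown, South, Airport — every zone.
Total opening cost: 9 + 3 = 12.

12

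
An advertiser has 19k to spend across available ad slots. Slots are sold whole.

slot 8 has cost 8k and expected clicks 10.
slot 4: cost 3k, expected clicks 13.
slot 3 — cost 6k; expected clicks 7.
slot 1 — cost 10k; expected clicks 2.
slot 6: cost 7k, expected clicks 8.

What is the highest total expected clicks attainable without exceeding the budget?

31

Allowing fractional choices, the relaxed optimum would be about 32.3, but ad slots are indivisible.
slot 8 + slot 4 + slot 3: cost 8 + 3 + 6 = 17 ≤ 19, expected clicks 10 + 13 + 7 = 30.
slot 8 + slot 4 + slot 6: cost 8 + 3 + 7 = 18 ≤ 19, expected clicks 10 + 13 + 8 = 31.
slot 4 + slot 3 + slot 6: cost 3 + 6 + 7 = 16 ≤ 19, expected clicks 13 + 7 + 8 = 28.
Best is slot 8, slot 4, and slot 6 with total expected clicks 31.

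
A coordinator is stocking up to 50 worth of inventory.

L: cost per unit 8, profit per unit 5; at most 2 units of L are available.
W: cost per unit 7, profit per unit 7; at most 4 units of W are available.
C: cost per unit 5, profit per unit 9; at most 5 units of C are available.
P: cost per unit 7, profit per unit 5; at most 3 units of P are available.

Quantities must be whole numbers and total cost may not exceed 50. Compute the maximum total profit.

Take 3×W and 5×C: cost 46 ≤ 50, profit 3·7 + 5·9 = 66.
C has the best ratio (9/5) and is taken to its limit of 5; remaining capacity is filled optimally with the others.

66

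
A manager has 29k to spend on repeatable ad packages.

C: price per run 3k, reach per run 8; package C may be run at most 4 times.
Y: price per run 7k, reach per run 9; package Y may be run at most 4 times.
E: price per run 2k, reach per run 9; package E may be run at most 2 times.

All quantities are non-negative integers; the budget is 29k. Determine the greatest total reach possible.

60

4×C, 1×Y, and 2×E: price 23 ≤ 29, reach 4·8 + 1·9 + 2·9 = 59.
3×C, 2×Y, and 2×E: price 27 ≤ 29, reach 3·8 + 2·9 + 2·9 = 60.
Best is 60.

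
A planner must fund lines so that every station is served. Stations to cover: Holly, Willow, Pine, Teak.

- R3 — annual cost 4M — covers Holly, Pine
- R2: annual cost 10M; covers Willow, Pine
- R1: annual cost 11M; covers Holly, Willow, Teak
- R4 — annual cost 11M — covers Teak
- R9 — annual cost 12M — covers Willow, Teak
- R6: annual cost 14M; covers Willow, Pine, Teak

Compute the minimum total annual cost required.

15

Choose R3 and R1: together they cover Holly, Willow, Pine, Teak — every station.
Total annual cost: 4 + 11 = 15.
No cover costs less than 15.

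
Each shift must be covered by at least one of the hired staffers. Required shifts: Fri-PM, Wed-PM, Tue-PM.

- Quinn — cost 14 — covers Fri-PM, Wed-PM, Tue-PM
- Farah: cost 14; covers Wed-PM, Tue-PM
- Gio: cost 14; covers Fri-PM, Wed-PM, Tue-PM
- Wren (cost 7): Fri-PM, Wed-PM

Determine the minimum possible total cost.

The greedy cost-per-new-shift heuristic would pick Wren and Quinn for 21, but a cheaper cover exists.
Quinn alone covers Fri-PM, Wed-PM, Tue-PM — every shift.
Total cost: 14.
No cover costs less than 14.

14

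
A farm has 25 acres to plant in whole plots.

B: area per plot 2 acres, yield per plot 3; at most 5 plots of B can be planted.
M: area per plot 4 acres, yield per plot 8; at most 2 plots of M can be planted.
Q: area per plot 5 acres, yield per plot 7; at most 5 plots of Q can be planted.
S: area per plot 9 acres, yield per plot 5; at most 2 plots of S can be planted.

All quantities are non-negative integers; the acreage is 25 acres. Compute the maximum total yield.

M has the best ratio (8/4); taking only M gives at most 2×8 = 16 (stopped by the supply cap of 2).
Mixing does better — 1×B, 2×M, and 3×Q: area 25 ≤ 25, yield 1·3 + 2·8 + 3·7 = 40.

40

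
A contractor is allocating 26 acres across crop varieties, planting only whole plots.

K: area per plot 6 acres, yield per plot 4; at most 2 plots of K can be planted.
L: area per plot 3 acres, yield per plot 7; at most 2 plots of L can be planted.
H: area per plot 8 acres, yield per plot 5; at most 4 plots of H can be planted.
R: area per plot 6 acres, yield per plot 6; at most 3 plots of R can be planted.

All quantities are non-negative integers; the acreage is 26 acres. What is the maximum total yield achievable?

32

L has the best ratio (7/3); taking only L gives at most 2×7 = 14 (stopped by the supply cap of 2).
Mixing does better — 2×L and 3×R: area 24 ≤ 26, yield 2·7 + 3·6 = 32.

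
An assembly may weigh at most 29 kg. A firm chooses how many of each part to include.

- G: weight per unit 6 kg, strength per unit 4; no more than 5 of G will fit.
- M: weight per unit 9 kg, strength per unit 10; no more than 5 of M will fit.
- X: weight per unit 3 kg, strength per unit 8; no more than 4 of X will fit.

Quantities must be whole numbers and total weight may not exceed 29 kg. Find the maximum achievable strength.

46

1×G, 1×M, and 4×X: weight 27 ≤ 29, strength 1·4 + 1·10 + 4·8 = 46.
2×M and 3×X: weight 27 ≤ 29, strength 2·10 + 3·8 = 44.
Best is 46.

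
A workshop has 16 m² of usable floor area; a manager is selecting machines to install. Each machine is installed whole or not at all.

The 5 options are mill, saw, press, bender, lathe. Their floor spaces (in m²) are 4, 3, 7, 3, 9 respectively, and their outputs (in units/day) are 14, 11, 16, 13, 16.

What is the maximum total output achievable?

This is a 0-1 knapsack instance.
Allowing fractional choices, the relaxed optimum would be about 51.7, but machines are indivisible.
mill + press + bender: floor space 4 + 7 + 3 = 14 ≤ 16, output 14 + 16 + 13 = 43.
mill + saw + press: floor space 4 + 3 + 7 = 14 ≤ 16, output 14 + 11 + 16 = 41.
mill + bender + lathe: floor space 4 + 3 + 9 = 16 ≤ 16, output 14 + 13 + 16 = 43.
The maximum output is 43; one optimal choice is mill, press, and bender.

43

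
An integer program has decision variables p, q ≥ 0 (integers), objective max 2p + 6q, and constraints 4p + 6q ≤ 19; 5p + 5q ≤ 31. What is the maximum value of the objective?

18

Relaxing integrality, the LP optimum is 19.00 at (p,q) = (0, 3.17), which is not an integer point.
(p,q)=(0,3): 4·0+6·3=18≤19, 5·0+5·3=15≤31, objective 18.
(p,q)=(1,2): 4·1+6·2=16≤19, 5·1+5·2=15≤31, objective 14.
(p,q)=(0,2): 4·0+6·2=12≤19, 5·0+5·2=10≤31, objective 12.
The best lattice point is (0,3), giving 18.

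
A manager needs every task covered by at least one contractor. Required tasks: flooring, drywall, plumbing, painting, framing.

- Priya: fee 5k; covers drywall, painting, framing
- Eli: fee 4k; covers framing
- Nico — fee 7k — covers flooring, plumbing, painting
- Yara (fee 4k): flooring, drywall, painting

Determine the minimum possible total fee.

12

This is an integer covering problem.
The greedy cost-per-new-task heuristic would pick Yara, Eli, and Nico for 15, but a cheaper cover exists.
Choose Priya and Nico: together they cover flooring, drywall, plumbing, painting, framing — every task.
Total fee: 5 + 7 = 12.
No cover costs less than 12.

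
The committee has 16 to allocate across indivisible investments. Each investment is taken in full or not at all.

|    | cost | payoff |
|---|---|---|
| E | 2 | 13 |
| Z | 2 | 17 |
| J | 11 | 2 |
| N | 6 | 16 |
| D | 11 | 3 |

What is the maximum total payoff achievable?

46

Take E, Z, and N: cost 2 + 2 + 6 = 10 ≤ 16, payoff 13 + 17 + 16 = 46.
No other feasible combination does better.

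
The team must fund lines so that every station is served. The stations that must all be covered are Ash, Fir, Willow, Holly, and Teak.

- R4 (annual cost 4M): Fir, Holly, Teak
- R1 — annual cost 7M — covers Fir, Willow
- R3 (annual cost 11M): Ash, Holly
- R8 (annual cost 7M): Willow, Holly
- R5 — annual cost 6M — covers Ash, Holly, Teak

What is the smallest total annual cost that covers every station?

13

The greedy cost-per-new-station heuristic would pick R4, R5, and R1 for 17, but a cheaper cover exists.
Choose R1 and R5: together they cover Ash, Fir, Willow, Holly, Teak — every station.
Total annual cost: 7 + 6 = 13.
No cover costs less than 13.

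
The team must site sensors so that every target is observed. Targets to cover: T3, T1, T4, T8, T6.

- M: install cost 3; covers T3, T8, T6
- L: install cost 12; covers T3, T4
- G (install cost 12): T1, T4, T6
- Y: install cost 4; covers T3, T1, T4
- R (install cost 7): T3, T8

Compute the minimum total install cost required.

7

This is an integer covering problem.
Choose M and Y: together they cover T3, T1, T4, T8, T6 — every target.
Total install cost: 3 + 4 = 7.
No cover costs less than 7.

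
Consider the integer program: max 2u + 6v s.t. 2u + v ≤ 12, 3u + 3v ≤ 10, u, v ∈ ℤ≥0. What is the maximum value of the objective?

(u,v)=(0,3): 2·0+1·3=3≤12, 3·0+3·3=9≤10, objective 18.
(u,v)=(1,2): 2·1+1·2=4≤12, 3·1+3·2=9≤10, objective 14.
(u,v)=(0,2): 2·0+1·2=2≤12, 3·0+3·2=6≤10, objective 12.
Maximum is 18 at (u,v)=(0,3).

18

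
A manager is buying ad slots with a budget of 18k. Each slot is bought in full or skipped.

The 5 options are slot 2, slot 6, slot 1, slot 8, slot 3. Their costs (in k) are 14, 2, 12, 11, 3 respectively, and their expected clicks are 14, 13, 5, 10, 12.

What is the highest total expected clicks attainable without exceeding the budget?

35

slot 6 + slot 8 + slot 3: cost 2 + 11 + 3 = 16 ≤ 18, expected clicks 13 + 10 + 12 = 35.
slot 2 + slot 6: cost 14 + 2 = 16 ≤ 18, expected clicks 14 + 13 = 27.
slot 6 + slot 1 + slot 3: cost 2 + 12 + 3 = 17 ≤ 18, expected clicks 13 + 5 + 12 = 30.
Best is slot 6, slot 8, and slot 3 with total expected clicks 35.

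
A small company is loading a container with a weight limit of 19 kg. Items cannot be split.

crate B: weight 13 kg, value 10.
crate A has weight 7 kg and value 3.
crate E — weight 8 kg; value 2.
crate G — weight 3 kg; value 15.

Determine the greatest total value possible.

25

Treat it as a binary knapsack problem.
crate A + crate G: weight 7 + 3 = 10 ≤ 19, value 3 + 15 = 18.
crate B + crate G: weight 13 + 3 = 16 ≤ 19, value 10 + 15 = 25.
crate A + crate E + crate G: weight 7 + 8 + 3 = 18 ≤ 19, value 3 + 2 + 15 = 20.
Best is crate B and crate G with total value 25.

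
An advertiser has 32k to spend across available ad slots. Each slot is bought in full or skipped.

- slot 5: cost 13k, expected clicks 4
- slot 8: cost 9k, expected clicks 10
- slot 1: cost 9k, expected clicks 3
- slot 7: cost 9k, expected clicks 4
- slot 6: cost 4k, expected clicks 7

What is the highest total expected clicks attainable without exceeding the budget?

This is a 0-1 knapsack instance.
Allowing fractional choices, the relaxed optimum would be about 24.3, but ad slots are indivisible.
slot 5 + slot 8 + slot 6: cost 13 + 9 + 4 = 26 ≤ 32, expected clicks 4 + 10 + 7 = 21.
slot 8 + slot 7 + slot 6: cost 9 + 9 + 4 = 22 ≤ 32, expected clicks 10 + 4 + 7 = 21.
slot 8 + slot 1 + slot 7 + slot 6: cost 9 + 9 + 9 + 4 = 31 ≤ 32, expected clicks 10 + 3 + 4 + 7 = 24.
Best is slot 8, slot 1, slot 7, and slot 6 with total expected clicks 24.

24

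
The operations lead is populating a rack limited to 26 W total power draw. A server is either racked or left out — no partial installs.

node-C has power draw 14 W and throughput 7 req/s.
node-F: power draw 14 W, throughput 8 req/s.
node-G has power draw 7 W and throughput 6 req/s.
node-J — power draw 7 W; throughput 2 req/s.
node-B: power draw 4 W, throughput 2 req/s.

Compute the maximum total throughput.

16

Take node-F, node-G, and node-B: power draw 14 + 7 + 4 = 25 ≤ 26, throughput 8 + 6 + 2 = 16.
No other feasible combination does better.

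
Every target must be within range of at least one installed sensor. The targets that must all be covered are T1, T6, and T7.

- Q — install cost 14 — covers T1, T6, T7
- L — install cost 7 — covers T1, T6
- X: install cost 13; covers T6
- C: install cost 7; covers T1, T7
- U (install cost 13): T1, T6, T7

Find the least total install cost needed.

13

The greedy cost-per-new-target heuristic would pick L and C for 14, but a cheaper cover exists.
U alone covers T1, T6, T7 — every target.
Total install cost: 13.
No cover costs less than 13.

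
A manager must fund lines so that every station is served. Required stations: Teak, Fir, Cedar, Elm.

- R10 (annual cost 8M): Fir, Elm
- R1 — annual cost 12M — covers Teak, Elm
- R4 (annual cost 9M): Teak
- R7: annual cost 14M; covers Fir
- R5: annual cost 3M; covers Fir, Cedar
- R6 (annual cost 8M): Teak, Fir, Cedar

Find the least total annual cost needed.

15

This is an integer covering problem.
Choose R1 and R5: together they cover Teak, Fir, Cedar, Elm — every station.
Total annual cost: 12 + 3 = 15.
No cover costs less than 15.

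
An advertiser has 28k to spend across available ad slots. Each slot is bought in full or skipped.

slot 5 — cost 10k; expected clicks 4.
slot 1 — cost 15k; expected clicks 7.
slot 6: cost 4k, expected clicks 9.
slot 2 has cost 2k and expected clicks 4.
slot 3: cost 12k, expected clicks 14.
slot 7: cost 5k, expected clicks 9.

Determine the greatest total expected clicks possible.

slot 6 + slot 3 + slot 7: cost 4 + 12 + 5 = 21 ≤ 28, expected clicks 9 + 14 + 9 = 32.
slot 5 + slot 6 + slot 2 + slot 3: cost 10 + 4 + 2 + 12 = 28 ≤ 28, expected clicks 4 + 9 + 4 + 14 = 31.
slot 6 + slot 2 + slot 3 + slot 7: cost 4 + 2 + 12 + 5 = 23 ≤ 28, expected clicks 9 + 4 + 14 + 9 = 36.
Best is slot 6, slot 2, slot 3, and slot 7 with total expected clicks 36.

36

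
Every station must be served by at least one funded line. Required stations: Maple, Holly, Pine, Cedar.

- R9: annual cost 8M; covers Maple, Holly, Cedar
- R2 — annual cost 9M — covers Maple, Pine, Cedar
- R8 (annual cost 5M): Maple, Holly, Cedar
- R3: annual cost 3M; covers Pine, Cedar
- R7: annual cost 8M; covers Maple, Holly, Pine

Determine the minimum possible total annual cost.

8

Choose R8 and R3: together they cover Maple, Holly, Pine, Cedar — every station.
Total annual cost: 5 + 3 = 8.
No cover costs less than 8.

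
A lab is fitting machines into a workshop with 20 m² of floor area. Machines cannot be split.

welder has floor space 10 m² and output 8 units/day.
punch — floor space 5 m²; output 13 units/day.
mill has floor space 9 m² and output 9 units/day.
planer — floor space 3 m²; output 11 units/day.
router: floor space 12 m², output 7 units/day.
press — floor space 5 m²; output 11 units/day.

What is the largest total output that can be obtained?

35

Treat it as a binary knapsack problem.
Take punch, planer, and press: floor space 5 + 3 + 5 = 13 ≤ 20, output 13 + 11 + 11 = 35.
No other feasible combination does better.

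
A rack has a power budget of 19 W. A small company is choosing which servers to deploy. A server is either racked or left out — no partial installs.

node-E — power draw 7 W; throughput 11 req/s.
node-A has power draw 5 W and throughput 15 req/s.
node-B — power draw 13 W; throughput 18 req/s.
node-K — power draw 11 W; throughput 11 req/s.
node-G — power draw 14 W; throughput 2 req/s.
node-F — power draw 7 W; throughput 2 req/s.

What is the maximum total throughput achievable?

node-E + node-A + node-F: power draw 7 + 5 + 7 = 19 ≤ 19, throughput 11 + 15 + 2 = 28.
node-A + node-B: power draw 5 + 13 = 18 ≤ 19, throughput 15 + 18 = 33.
Best is node-A and node-B with total throughput 33.

33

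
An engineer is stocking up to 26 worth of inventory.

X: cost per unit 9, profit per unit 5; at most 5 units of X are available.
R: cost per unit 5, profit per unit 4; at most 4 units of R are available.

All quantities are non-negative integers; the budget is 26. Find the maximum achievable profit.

Take 1×X and 3×R: cost 24 ≤ 26, profit 1·5 + 3·4 = 17.
No other integer combination yields more.

17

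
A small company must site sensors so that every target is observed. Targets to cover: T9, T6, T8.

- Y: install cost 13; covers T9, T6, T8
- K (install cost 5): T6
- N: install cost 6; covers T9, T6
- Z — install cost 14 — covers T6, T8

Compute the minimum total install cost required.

13

Y alone covers T9, T6, T8 — every target.
Total install cost: 13.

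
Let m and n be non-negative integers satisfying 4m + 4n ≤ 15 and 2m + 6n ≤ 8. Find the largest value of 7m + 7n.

21

(m,n)=(3,0) is feasible, giving 21.
(m,n)=(2,0) is feasible, giving 14.
Maximum is 21 at (m,n)=(3,0).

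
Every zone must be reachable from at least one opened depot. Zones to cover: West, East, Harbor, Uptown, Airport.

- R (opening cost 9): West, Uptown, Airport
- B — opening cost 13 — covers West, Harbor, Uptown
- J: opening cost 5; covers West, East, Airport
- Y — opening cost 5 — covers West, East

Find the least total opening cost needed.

Choose B and J: together they cover West, East, Harbor, Uptown, Airport — every zone.
Total opening cost: 13 + 5 = 18.

18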